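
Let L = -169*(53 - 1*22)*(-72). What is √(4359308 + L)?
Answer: 2*√1184129 ≈ 2176.4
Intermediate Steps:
L = 377208 (L = -169*(53 - 22)*(-72) = -169*31*(-72) = -5239*(-72) = 377208)
√(4359308 + L) = √(4359308 + 377208) = √4736516 = 2*√1184129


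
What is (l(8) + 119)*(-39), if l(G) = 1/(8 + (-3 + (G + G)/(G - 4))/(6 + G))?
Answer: -524979/113 ≈ -4645.8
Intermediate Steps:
l(G) = 1/(8 + (-3 + 2*G/(-4 + G))/(6 + G)) (l(G) = 1/(8 + (-3 + (2*G)/(-4 + G))/(6 + G)) = 1/(8 + (-3 + 2*G/(-4 + G))/(6 + G)))
(l(8) + 119)*(-39) = ((-24 + 8**2 + 2*8)/(-180 + 8*8**2 + 15*8) + 119)*(-39) = ((-24 + 64 + 16)/(-180 + 8*64 + 120) + 119)*(-39) = (56/(-180 + 512 + 120) + 119)*(-39) = (56/452 + 119)*(-39) = ((1/452)*56 + 119)*(-39) = (14/113 + 119)*(-39) = (13461/113)*(-39) = -524979/113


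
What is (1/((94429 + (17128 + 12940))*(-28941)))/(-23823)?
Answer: 1/85835881269171 ≈ 1.1650e-14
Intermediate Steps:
(1/((94429 + (17128 + 12940))*(-28941)))/(-23823) = (-1/28941/(94429 + 30068))*(-1/23823) = (-1/28941/124497)*(-1/23823) = ((1/124497)*(-1/28941))*(-1/23823) = -1/3603067677*(-1/23823) = 1/85835881269171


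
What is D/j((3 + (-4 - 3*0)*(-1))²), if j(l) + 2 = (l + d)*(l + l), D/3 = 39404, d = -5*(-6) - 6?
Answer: 9851/596 ≈ 16.529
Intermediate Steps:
d = 24 (d = 30 - 6 = 24)
D = 118212 (D = 3*39404 = 118212)
j(l) = -2 + 2*l*(24 + l) (j(l) = -2 + (l + 24)*(l + l) = -2 + (24 + l)*(2*l) = -2 + 2*l*(24 + l))
D/j((3 + (-4 - 3*0)*(-1))²) = 118212/(-2 + 2*((3 + (-4 - 3*0)*(-1))²)² + 48*(3 + (-4 - 3*0)*(-1))²) = 118212/(-2 + 2*((3 + (-4 + 0)*(-1))²)² + 48*(3 + (-4 + 0)*(-1))²) = 118212/(-2 + 2*((3 - 4*(-1))²)² + 48*(3 - 4*(-1))²) = 118212/(-2 + 2*((3 + 4)²)² + 48*(3 + 4)²) = 118212/(-2 + 2*(7²)² + 48*7²) = 118212/(-2 + 2*49² + 48*49) = 118212/(-2 + 2*2401 + 2352) = 118212/(-2 + 4802 + 2352) = 118212/7152 = 118212*(1/7152) = 9851/596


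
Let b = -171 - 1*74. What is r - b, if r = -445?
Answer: -200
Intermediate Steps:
b = -245 (b = -171 - 74 = -245)
r - b = -445 - 1*(-245) = -445 + 245 = -200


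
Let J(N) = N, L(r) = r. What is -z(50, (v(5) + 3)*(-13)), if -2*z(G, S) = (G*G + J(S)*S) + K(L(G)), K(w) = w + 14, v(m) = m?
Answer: 6690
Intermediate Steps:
K(w) = 14 + w
z(G, S) = -7 - G/2 - G²/2 - S²/2 (z(G, S) = -((G*G + S*S) + (14 + G))/2 = -((G² + S²) + (14 + G))/2 = -(14 + G + G² + S²)/2 = -7 - G/2 - G²/2 - S²/2)
-z(50, (v(5) + 3)*(-13)) = -(-7 - ½*50 - ½*50² - 169*(5 + 3)²/2) = -(-7 - 25 - ½*2500 - (8*(-13))²/2) = -(-7 - 25 - 1250 - ½*(-104)²) = -(-7 - 25 - 1250 - ½*10816) = -(-7 - 25 - 1250 - 5408) = -1*(-6690) = 6690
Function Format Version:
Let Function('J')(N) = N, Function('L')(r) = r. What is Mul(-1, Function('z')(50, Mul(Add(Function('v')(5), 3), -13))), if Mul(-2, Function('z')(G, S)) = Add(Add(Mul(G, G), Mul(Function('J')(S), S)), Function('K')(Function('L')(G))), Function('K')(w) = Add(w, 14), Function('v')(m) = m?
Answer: 6690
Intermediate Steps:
Function('K')(w) = Add(14, w)
Function('z')(G, S) = Add(-7, Mul(Rational(-1, 2), G), Mul(Rational(-1, 2), Pow(G, 2)), Mul(Rational(-1, 2), Pow(S, 2))) (Function('z')(G, S) = Mul(Rational(-1, 2), Add(Add(Mul(G, G), Mul(S, S)), Add(14, G))) = Mul(Rational(-1, 2), Add(Add(Pow(G, 2), Pow(S, 2)), Add(14, G))) = Mul(Rational(-1, 2), Add(14, G, Pow(G, 2), Pow(S, 2))) = Add(-7, Mul(Rational(-1, 2), G), Mul(Rational(-1, 2), Pow(G, 2)), Mul(Rational(-1, 2), Pow(S, 2))))
Mul(-1, Function('z')(50, Mul(Add(Function('v')(5), 3), -13))) = Mul(-1, Add(-7, Mul(Rational(-1, 2), 50), Mul(Rational(-1, 2), Pow(50, 2)), Mul(Rational(-1, 2), Pow(Mul(Add(5, 3), -13), 2)))) = Mul(-1, Add(-7, -25, Mul(Rational(-1, 2), 2500), Mul(Rational(-1, 2), Pow(Mul(8, -13), 2)))) = Mul(-1, Add(-7, -25, -1250, Mul(Rational(-1, 2), Pow(-104, 2)))) = Mul(-1, Add(-7, -25, -1250, Mul(Rational(-1, 2), 10816))) = Mul(-1, Add(-7, -25, -1250, -5408)) = Mul(-1, -6690) = 6690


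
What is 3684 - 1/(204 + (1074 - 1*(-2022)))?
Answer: 12157199/3300 ≈ 3684.0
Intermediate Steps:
3684 - 1/(204 + (1074 - 1*(-2022))) = 3684 - 1/(204 + (1074 + 2022)) = 3684 - 1/(204 + 3096) = 3684 - 1/3300 = 12157199/3300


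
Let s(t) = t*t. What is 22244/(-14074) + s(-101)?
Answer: 71773315/7037 ≈ 10199.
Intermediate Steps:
s(t) = t²
22244/(-14074) + s(-101) = 22244/(-14074) + (-101)² = 22244*(-1/14074) + 10201 = -11122/7037 + 10201 = 71773315/7037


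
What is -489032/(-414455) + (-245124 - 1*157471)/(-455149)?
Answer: 389439936493/188638778795 ≈ 2.0645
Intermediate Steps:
-489032/(-414455) + (-245124 - 1*157471)/(-455149) = -489032*(-1/414455) + (-245124 - 157471)*(-1/455149) = 489032/414455 - 402595*(-1/455149) = 489032/414455 + 402595/455149 = 389439936493/188638778795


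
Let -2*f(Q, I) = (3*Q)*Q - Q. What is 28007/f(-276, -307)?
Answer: -28007/114402 ≈ -0.24481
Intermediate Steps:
f(Q, I) = Q/2 - 3*Q**2/2 (f(Q, I) = -((3*Q)*Q - Q)/2 = -(3*Q**2 - Q)/2 = -(-Q + 3*Q**2)/2 = Q/2 - 3*Q**2/2)
28007/f(-276, -307) = 28007/(((1/2)*(-276)*(1 - 3*(-276)))) = 28007/(((1/2)*(-276)*(1 + 828))) = 28007/(((1/2)*(-276)*829)) = 28007/(-114402) = 28007*(-1/114402) = -28007/114402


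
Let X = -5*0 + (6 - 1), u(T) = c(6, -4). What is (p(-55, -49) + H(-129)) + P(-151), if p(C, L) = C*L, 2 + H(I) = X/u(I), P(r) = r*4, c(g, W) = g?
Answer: 12539/6 ≈ 2089.8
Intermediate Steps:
u(T) = 6
X = 5 (X = 0 + 5 = 5)
P(r) = 4*r
H(I) = -7/6 (H(I) = -2 + 5/6 = -2 + 5*(⅙) = -2 + ⅚ = -7/6)
(p(-55, -49) + H(-129)) + P(-151) = (-55*(-49) - 7/6) + 4*(-151) = (2695 - 7/6) - 604 = 16163/6 - 604 = 12539/6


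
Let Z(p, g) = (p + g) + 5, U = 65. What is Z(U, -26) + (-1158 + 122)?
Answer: -992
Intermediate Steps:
Z(p, g) = 5 + g + p (Z(p, g) = (g + p) + 5 = 5 + g + p)
Z(U, -26) + (-1158 + 122) = (5 - 26 + 65) + (-1158 + 122) = 44 - 1036 = -992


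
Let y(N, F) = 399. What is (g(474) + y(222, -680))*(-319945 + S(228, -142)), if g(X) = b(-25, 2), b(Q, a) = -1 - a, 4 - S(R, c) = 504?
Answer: -126896220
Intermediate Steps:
S(R, c) = -500 (S(R, c) = 4 - 1*504 = 4 - 504 = -500)
g(X) = -3 (g(X) = -1 - 1*2 = -1 - 2 = -3)
(g(474) + y(222, -680))*(-319945 + S(228, -142)) = (-3 + 399)*(-319945 - 500) = 396*(-320445) = -126896220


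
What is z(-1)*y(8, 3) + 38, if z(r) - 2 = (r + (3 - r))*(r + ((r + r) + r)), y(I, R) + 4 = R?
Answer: 48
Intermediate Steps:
y(I, R) = -4 + R
z(r) = 2 + 12*r (z(r) = 2 + (r + (3 - r))*(r + ((r + r) + r)) = 2 + 3*(r + (2*r + r)) = 2 + 3*(r + 3*r) = 2 + 3*(4*r) = 2 + 12*r)
z(-1)*y(8, 3) + 38 = (2 + 12*(-1))*(-4 + 3) + 38 = (2 - 12)*(-1) + 38 = -10*(-1) + 38 = 10 + 38 = 48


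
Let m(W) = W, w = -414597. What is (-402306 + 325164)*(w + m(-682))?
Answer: 32035452618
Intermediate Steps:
(-402306 + 325164)*(w + m(-682)) = (-402306 + 325164)*(-414597 - 682) = -77142*(-415279) = 32035452618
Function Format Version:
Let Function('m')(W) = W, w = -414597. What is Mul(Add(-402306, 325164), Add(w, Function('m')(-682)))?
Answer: 32035452618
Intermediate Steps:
Mul(Add(-402306, 325164), Add(w, Function('m')(-682))) = Mul(Add(-402306, 325164), Add(-414597, -682)) = Mul(-77142, -415279) = 32035452618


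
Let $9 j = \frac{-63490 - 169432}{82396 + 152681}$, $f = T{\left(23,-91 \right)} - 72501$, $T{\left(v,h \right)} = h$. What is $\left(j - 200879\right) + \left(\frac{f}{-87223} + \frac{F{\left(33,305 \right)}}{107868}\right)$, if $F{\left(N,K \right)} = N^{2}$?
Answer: $- \frac{1332870621313006112579}{6635215627420284} \approx -2.0088 \cdot 10^{5}$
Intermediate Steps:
$f = -72592$ ($f = -91 - 72501 = -72592$)
$j = - \frac{232922}{2115693}$ ($j = \frac{\left(-63490 - 169432\right) \frac{1}{82396 + 152681}}{9} = \frac{\left(-232922\right) \frac{1}{235077}}{9} = \frac{1}{9} \left(- \frac{232922}{235077}\right) = - \frac{232922}{2115693} \approx -0.11009$)
$\left(j - 200879\right) + \left(\frac{f}{-87223} + \frac{F{\left(33,305 \right)}}{107868}\right) = \left(- \frac{232922}{2115693} - 200879\right) + \left(- \frac{72592}{-87223} + \frac{33^{2}}{107868}\right) = - \frac{424998527069}{2115693} + \left(\left(-72592\right) \left(- \frac{1}{87223}\right) + 1089 \cdot \frac{1}{107868}\right) = - \frac{424998527069}{2115693} + \left(\frac{72592}{87223} + \frac{363}{35956}\right) = - \frac{424998527069}{2115693} + \frac{2641779901}{3136190188} = - \frac{1332870621313006112579}{6635215627420284}$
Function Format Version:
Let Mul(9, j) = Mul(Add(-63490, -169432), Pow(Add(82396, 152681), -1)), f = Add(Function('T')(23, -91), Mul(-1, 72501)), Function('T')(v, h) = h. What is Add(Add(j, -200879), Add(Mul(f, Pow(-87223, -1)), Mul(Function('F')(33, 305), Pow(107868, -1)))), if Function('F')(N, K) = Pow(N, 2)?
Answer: Rational(-1332870621313006112579, 6635215627420284) ≈ -2.0088e+5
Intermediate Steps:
f = -72592 (f = Add(-91, Mul(-1, 72501)) = Add(-91, -72501) = -72592)
j = Rational(-232922, 2115693) (j = Mul(Rational(1, 9), Mul(Add(-63490, -169432), Pow(Add(82396, 152681), -1))) = Mul(Rational(1, 9), Mul(-232922, Pow(235077, -1))) = Mul(Rational(1, 9), Mul(-232922, Rational(1, 235077))) = Mul(Rational(1, 9), Rational(-232922, 235077)) = Rational(-232922, 2115693) ≈ -0.11009)
Add(Add(j, -200879), Add(Mul(f, Pow(-87223, -1)), Mul(Function('F')(33, 305), Pow(107868, -1)))) = Add(Add(Rational(-232922, 2115693), -200879), Add(Mul(-72592, Pow(-87223, -1)), Mul(Pow(33, 2), Pow(107868, -1)))) = Add(Rational(-424998527069, 2115693), Add(Mul(-72592, Rational(-1, 87223)), Mul(1089, Rational(1, 107868)))) = Add(Rational(-424998527069, 2115693), Add(Rational(72592, 87223), Rational(363, 35956))) = Add(Rational(-424998527069, 2115693), Rational(2641779901, 3136190188)) = Rational(-1332870621313006112579, 6635215627420284)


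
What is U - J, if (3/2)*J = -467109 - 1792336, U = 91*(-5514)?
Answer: 3013568/3 ≈ 1.0045e+6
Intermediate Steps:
U = -501774
J = -4518890/3 (J = 2*(-467109 - 1792336)/3 = (⅔)*(-2259445) = -4518890/3 ≈ -1.5063e+6)
U - J = -501774 - 1*(-4518890/3) = -501774 + 4518890/3 = 3013568/3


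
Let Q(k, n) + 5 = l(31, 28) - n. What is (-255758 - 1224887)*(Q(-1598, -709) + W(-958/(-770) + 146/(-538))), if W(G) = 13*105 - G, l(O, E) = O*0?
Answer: -63423499349831/20713 ≈ -3.0620e+9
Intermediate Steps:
l(O, E) = 0
W(G) = 1365 - G
Q(k, n) = -5 - n (Q(k, n) = -5 + (0 - n) = -5 - n)
(-255758 - 1224887)*(Q(-1598, -709) + W(-958/(-770) + 146/(-538))) = (-255758 - 1224887)*((-5 - 1*(-709)) + (1365 - (-958/(-770) + 146/(-538)))) = -1480645*((-5 + 709) + (1365 - (-958*(-1/770) + 146*(-1/538)))) = -1480645*(704 + (1365 - (479/385 - 73/269))) = -1480645*(704 + (1365 - 1*100746/103565)) = -1480645*(704 + (1365 - 100746/103565)) = -1480645*(704 + 141265479/103565) = -1480645*214175239/103565 = -63423499349831/20713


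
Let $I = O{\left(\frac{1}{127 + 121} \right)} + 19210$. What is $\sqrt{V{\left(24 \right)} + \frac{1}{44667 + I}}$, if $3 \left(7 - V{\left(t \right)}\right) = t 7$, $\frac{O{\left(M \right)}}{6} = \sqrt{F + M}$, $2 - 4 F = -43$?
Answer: $\frac{\sqrt{-194058264 - 147 \sqrt{173042}}}{\sqrt{3960374 + 3 \sqrt{173042}}} \approx 7.0 i$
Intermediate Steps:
$F = \frac{45}{4}$ ($F = \frac{1}{2} - - \frac{43}{4} = \frac{1}{2} + \frac{43}{4} = \frac{45}{4} \approx 11.25$)
$O{\left(M \right)} = 6 \sqrt{\frac{45}{4} + M}$
$I = 19210 + \frac{3 \sqrt{173042}}{62}$ ($I = 3 \sqrt{45 + \frac{4}{127 + 121}} + 19210 = 3 \sqrt{45 + \frac{4}{248}} + 19210 = 3 \sqrt{45 + 4 \cdot \frac{1}{248}} + 19210 = 3 \sqrt{45 + \frac{1}{62}} + 19210 = 3 \sqrt{\frac{2791}{62}} + 19210 = 3 \frac{\sqrt{173042}}{62} + 19210 = \frac{3 \sqrt{173042}}{62} + 19210 = 19210 + \frac{3 \sqrt{173042}}{62} \approx 19230.0$)
$V{\left(t \right)} = 7 - \frac{7 t}{3}$ ($V{\left(t \right)} = 7 - \frac{t 7}{3} = 7 - \frac{7 t}{3}$)
$\sqrt{V{\left(24 \right)} + \frac{1}{44667 + I}} = \sqrt{\left(7 - 56\right) + \frac{1}{44667 + \left(19210 + \frac{3 \sqrt{173042}}{62}\right)}} = \sqrt{\left(7 - 56\right) + \frac{1}{63877 + \frac{3 \sqrt{173042}}{62}}} = \sqrt{-49 + \frac{1}{63877 + \frac{3 \sqrt{173042}}{62}}}$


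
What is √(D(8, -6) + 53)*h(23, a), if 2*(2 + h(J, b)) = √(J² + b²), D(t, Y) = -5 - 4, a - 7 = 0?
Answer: √11*(-4 + 17*√2) ≈ 66.471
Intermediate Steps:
a = 7 (a = 7 + 0 = 7)
D(t, Y) = -9
h(J, b) = -2 + √(J² + b²)/2
√(D(8, -6) + 53)*h(23, a) = √(-9 + 53)*(-2 + √(23² + 7²)/2) = √44*(-2 + √(529 + 49)/2) = (2*√11)*(-2 + √578/2) = (2*√11)*(-2 + (17*√2)/2) = (2*√11)*(-2 + 17*√2/2) = 2*√11*(-2 + 17*√2/2)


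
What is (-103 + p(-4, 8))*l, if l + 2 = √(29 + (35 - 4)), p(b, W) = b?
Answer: 214 - 214*√15 ≈ -614.82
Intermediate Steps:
l = -2 + 2*√15 (l = -2 + √(29 + (35 - 4)) = -2 + √(29 + 31) = -2 + √60 = -2 + 2*√15 ≈ 5.7460)
(-103 + p(-4, 8))*l = (-103 - 4)*(-2 + 2*√15) = -107*(-2 + 2*√15) = 214 - 214*√15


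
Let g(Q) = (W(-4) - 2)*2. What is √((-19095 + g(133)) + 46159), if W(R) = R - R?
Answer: 2*√6765 ≈ 164.50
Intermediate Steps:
W(R) = 0
g(Q) = -4 (g(Q) = (0 - 2)*2 = -2*2 = -4)
√((-19095 + g(133)) + 46159) = √((-19095 - 4) + 46159) = √(-19099 + 46159) = √27060 = 2*√6765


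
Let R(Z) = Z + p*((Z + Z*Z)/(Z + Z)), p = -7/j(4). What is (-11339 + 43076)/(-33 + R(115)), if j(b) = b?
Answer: -21158/13 ≈ -1627.5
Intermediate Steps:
p = -7/4 ≈ -1.7500
R(Z) = Z - 7*(Z + Z²)/(8*Z) (R(Z) = Z - 7*(Z + Z*Z)/(4*(Z + Z)) = Z - 7*(Z + Z²)/(4*(2*Z)) = Z - 7*(Z + Z²)*1/(2*Z)/4 = Z - 7*(Z + Z²)/(8*Z))
(-11339 + 43076)/(-33 + R(115)) = (-11339 + 43076)/(-33 + (-7/8 + (⅛)*115)) = 31737/(-33 + (-7/8 + 115/8)) = 31737/(-33 + 27/2) = 31737/(-39/2) = 31737*(-2/39) = -21158/13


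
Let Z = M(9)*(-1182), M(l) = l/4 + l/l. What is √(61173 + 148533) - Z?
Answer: 7683/2 + √209706 ≈ 4299.4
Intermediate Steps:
M(l) = 1 + l/4 (M(l) = l*(¼) + 1 = l/4 + 1 = 1 + l/4)
Z = -7683/2 (Z = (1 + (¼)*9)*(-1182) = (1 + 9/4)*(-1182) = (13/4)*(-1182) = -7683/2 ≈ -3841.5)
√(61173 + 148533) - Z = √(61173 + 148533) - 1*(-7683/2) = √209706 + 7683/2 = 7683/2 + √209706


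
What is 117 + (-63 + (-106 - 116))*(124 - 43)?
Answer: -22968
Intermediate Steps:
117 + (-63 + (-106 - 116))*(124 - 43) = 117 + (-63 - 222)*81 = 117 - 285*81 = 117 - 23085 = -22968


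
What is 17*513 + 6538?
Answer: 15259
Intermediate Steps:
17*513 + 6538 = 8721 + 6538 = 15259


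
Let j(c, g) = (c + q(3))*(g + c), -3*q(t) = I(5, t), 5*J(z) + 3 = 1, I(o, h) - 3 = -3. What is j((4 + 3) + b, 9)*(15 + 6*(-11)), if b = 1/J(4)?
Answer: -12393/4 ≈ -3098.3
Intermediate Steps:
I(o, h) = 0 (I(o, h) = 3 - 3 = 0)
J(z) = -⅖ (J(z) = -⅗ + (⅕)*1 = -⅗ + ⅕ = -⅖)
q(t) = 0 (q(t) = -⅓*0 = 0)
b = -5/2 (b = 1/(-⅖) = -5/2 ≈ -2.5000)
j(c, g) = c*(c + g) (j(c, g) = (c + 0)*(g + c) = c*(c + g))
j((4 + 3) + b, 9)*(15 + 6*(-11)) = (((4 + 3) - 5/2)*(((4 + 3) - 5/2) + 9))*(15 + 6*(-11)) = ((7 - 5/2)*((7 - 5/2) + 9))*(15 - 66) = (9*(9/2 + 9)/2)*(-51) = ((9/2)*(27/2))*(-51) = (243/4)*(-51) = -12393/4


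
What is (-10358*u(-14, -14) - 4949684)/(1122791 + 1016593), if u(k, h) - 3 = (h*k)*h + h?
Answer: 3931101/356564 ≈ 11.025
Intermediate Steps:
u(k, h) = 3 + h + k*h² (u(k, h) = 3 + ((h*k)*h + h) = 3 + (k*h² + h) = 3 + (h + k*h²) = 3 + h + k*h²)
(-10358*u(-14, -14) - 4949684)/(1122791 + 1016593) = (-10358*(3 - 14 - 14*(-14)²) - 4949684)/(1122791 + 1016593) = (-10358*(3 - 14 - 14*196) - 4949684)/2139384 = (-10358*(3 - 14 - 2744) - 4949684)*(1/2139384) = (-10358*(-2755) - 4949684)*(1/2139384) = (28536290 - 4949684)*(1/2139384) = 23586606*(1/2139384) = 3931101/356564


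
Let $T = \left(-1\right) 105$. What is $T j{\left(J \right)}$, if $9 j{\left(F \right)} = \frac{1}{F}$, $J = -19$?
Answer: $\frac{35}{57} \approx 0.61403$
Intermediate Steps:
$j{\left(F \right)} = \frac{1}{9 F}$
$T = -105$
$T j{\left(J \right)} = - 105 \frac{1}{9 \left(-19\right)} = - 105 \cdot \frac{1}{9} \left(- \frac{1}{19}\right) = \left(-105\right) \left(- \frac{1}{171}\right) = \frac{35}{57}$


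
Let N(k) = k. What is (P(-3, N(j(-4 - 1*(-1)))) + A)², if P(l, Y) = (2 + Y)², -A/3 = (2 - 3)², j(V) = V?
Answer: 4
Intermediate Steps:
A = -3 (A = -3*(2 - 3)² = -3*(-1)² = -3*1 = -3)
(P(-3, N(j(-4 - 1*(-1)))) + A)² = ((2 + (-4 - 1*(-1)))² - 3)² = ((2 + (-4 + 1))² - 3)² = ((2 - 3)² - 3)² = ((-1)² - 3)² = (1 - 3)² = (-2)² = 4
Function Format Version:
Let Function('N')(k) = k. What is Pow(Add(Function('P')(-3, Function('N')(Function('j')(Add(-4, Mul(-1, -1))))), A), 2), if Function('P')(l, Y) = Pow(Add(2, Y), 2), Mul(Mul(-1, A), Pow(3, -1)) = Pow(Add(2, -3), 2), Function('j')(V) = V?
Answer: 4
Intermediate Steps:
A = -3 (A = Mul(-3, Pow(Add(2, -3), 2)) = Mul(-3, Pow(-1, 2)) = Mul(-3, 1) = -3)
Pow(Add(Function('P')(-3, Function('N')(Function('j')(Add(-4, Mul(-1, -1))))), A), 2) = Pow(Add(Pow(Add(2, Add(-4, Mul(-1, -1))), 2), -3), 2) = Pow(Add(Pow(Add(2, Add(-4, 1)), 2), -3), 2) = Pow(Add(Pow(Add(2, -3), 2), -3), 2) = Pow(Add(Pow(-1, 2), -3), 2) = Pow(Add(1, -3), 2) = Pow(-2, 2) = 4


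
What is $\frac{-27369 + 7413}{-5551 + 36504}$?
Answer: $- \frac{19956}{30953} \approx -0.64472$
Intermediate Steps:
$\frac{-27369 + 7413}{-5551 + 36504} = - \frac{19956}{30953}$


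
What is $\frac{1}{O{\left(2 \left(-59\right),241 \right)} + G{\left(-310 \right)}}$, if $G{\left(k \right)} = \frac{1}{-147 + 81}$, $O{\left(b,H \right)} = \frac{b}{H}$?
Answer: $- \frac{15906}{8029} \approx -1.9811$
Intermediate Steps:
$G{\left(k \right)} = - \frac{1}{66}$ ($G{\left(k \right)} = \frac{1}{-66} = - \frac{1}{66}$)
$\frac{1}{O{\left(2 \left(-59\right),241 \right)} + G{\left(-310 \right)}} = \frac{1}{\frac{2 \left(-59\right)}{241} - \frac{1}{66}} = \frac{1}{\left(-118\right) \frac{1}{241} - \frac{1}{66}} = \frac{1}{- \frac{118}{241} - \frac{1}{66}} = \frac{1}{- \frac{8029}{15906}} = - \frac{15906}{8029}$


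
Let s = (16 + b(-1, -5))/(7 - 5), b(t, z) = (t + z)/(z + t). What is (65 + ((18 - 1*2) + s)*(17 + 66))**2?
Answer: 17614809/4 ≈ 4.4037e+6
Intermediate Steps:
b(t, z) = 1 (b(t, z) = (t + z)/(t + z) = 1)
s = 17/2 (s = (16 + 1)/(7 - 5) = 17/2 ≈ 8.5000)
(65 + ((18 - 1*2) + s)*(17 + 66))**2 = (65 + ((18 - 1*2) + 17/2)*(17 + 66))**2 = (65 + ((18 - 2) + 17/2)*83)**2 = (65 + (16 + 17/2)*83)**2 = (65 + (49/2)*83)**2 = (65 + 4067/2)**2 = (4197/2)**2 = 17614809/4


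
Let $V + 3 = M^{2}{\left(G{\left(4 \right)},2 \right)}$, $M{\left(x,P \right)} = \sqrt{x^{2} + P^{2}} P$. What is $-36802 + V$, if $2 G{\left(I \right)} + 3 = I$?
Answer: $-36788$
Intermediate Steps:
$G{\left(I \right)} = - \frac{3}{2} + \frac{I}{2}$
$M{\left(x,P \right)} = P \sqrt{P^{2} + x^{2}}$ ($M{\left(x,P \right)} = \sqrt{P^{2} + x^{2}} P = P \sqrt{P^{2} + x^{2}}$)
$V = 14$ ($V = -3 + \left(2 \sqrt{2^{2} + \left(- \frac{3}{2} + \frac{1}{2} \cdot 4\right)^{2}}\right)^{2} = -3 + \left(2 \sqrt{4 + \left(- \frac{3}{2} + 2\right)^{2}}\right)^{2} = -3 + \left(2 \sqrt{4 + \left(\frac{1}{2}\right)^{2}}\right)^{2} = -3 + \left(2 \sqrt{4 + \frac{1}{4}}\right)^{2} = -3 + \left(2 \sqrt{\frac{17}{4}}\right)^{2} = -3 + \left(2 \frac{\sqrt{17}}{2}\right)^{2} = -3 + \left(\sqrt{17}\right)^{2} = -3 + 17 = 14$)
$-36802 + V = -36802 + 14 = -36788$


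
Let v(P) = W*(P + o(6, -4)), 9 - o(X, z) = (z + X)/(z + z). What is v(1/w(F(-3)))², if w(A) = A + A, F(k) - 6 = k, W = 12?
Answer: 12769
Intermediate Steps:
o(X, z) = 9 - (X + z)/(2*z) (o(X, z) = 9 - (z + X)/(z + z) = 9 - (X + z)/(2*z))
F(k) = 6 + k
w(A) = 2*A
v(P) = 111 + 12*P (v(P) = 12*(P + (½)*(-1*6 + 17*(-4))/(-4)) = 12*(P + (½)*(-¼)*(-6 - 68)) = 12*(P + (½)*(-¼)*(-74)) = 12*(P + 37/4) = 12*(37/4 + P) = 111 + 12*P)
v(1/w(F(-3)))² = (111 + 12/((2*(6 - 3))))² = (111 + 12/((2*3)))² = (111 + 12/6)² = (111 + 12*(⅙))² = (111 + 2)² = 113² = 12769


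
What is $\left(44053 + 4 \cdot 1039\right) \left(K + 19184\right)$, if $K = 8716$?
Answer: $1345031100$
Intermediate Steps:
$\left(44053 + 4 \cdot 1039\right) \left(K + 19184\right) = \left(44053 + 4 \cdot 1039\right) \left(8716 + 19184\right) = \left(44053 + 4156\right) 27900 = 48209 \cdot 27900 = 1345031100$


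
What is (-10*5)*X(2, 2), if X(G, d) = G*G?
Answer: -200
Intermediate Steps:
X(G, d) = G²
(-10*5)*X(2, 2) = -10*5*2² = -50*4 = -200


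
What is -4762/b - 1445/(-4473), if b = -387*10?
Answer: 1494032/961695 ≈ 1.5535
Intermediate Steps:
b = -3870
-4762/b - 1445/(-4473) = -4762/(-3870) - 1445/(-4473) = -4762*(-1/3870) - 1445*(-1/4473) = 2381/1935 + 1445/4473 = 1494032/961695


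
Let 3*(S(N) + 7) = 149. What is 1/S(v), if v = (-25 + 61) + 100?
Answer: 3/128 ≈ 0.023438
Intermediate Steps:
v = 136 (v = 36 + 100 = 136)
S(N) = 128/3 (S(N) = -7 + (⅓)*149 = -7 + 149/3 = 128/3)
1/S(v) = 1/(128/3) = 3/128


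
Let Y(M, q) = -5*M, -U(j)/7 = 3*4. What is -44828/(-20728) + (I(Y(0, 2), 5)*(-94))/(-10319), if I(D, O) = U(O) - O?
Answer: 72292421/53473058 ≈ 1.3519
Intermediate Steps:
U(j) = -84 (U(j) = -21*4 = -7*12 = -84)
I(D, O) = -84 - O
-44828/(-20728) + (I(Y(0, 2), 5)*(-94))/(-10319) = -44828/(-20728) + ((-84 - 1*5)*(-94))/(-10319) = -44828*(-1/20728) + ((-84 - 5)*(-94))*(-1/10319) = 11207/5182 - 89*(-94)*(-1/10319) = 11207/5182 + 8366*(-1/10319) = 11207/5182 - 8366/10319 = 72292421/53473058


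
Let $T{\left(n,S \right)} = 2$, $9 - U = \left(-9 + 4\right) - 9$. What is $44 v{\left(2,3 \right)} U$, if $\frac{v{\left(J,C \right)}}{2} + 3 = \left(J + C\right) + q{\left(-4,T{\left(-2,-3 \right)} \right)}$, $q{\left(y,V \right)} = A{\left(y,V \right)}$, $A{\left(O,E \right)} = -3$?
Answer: $-2024$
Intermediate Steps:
$U = 23$ ($U = 9 - \left(\left(-9 + 4\right) - 9\right) = 9 - \left(-5 - 9\right) = 9 - -14 = 9 + 14 = 23$)
$q{\left(y,V \right)} = -3$
$v{\left(J,C \right)} = -12 + 2 C + 2 J$ ($v{\left(J,C \right)} = -6 + 2 \left(\left(J + C\right) - 3\right) = -6 + 2 \left(\left(C + J\right) - 3\right) = -6 + 2 \left(-3 + C + J\right) = -6 + \left(-6 + 2 C + 2 J\right) = -12 + 2 C + 2 J$)
$44 v{\left(2,3 \right)} U = 44 \left(-12 + 2 \cdot 3 + 2 \cdot 2\right) 23 = 44 \left(-12 + 6 + 4\right) 23 = 44 \left(-2\right) 23 = \left(-88\right) 23 = -2024$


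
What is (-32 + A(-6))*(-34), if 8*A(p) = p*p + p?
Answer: 1921/2 ≈ 960.50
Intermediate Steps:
A(p) = p/8 + p**2/8 (A(p) = (p*p + p)/8 = (p**2 + p)/8 = (p + p**2)/8 = p/8 + p**2/8)
(-32 + A(-6))*(-34) = (-32 + (1/8)*(-6)*(1 - 6))*(-34) = (-32 + (1/8)*(-6)*(-5))*(-34) = (-32 + 15/4)*(-34) = -113/4*(-34) = 1921/2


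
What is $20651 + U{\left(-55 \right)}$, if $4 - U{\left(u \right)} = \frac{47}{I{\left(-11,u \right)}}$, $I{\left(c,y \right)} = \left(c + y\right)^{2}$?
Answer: $\frac{89973133}{4356} \approx 20655.0$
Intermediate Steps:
$U{\left(u \right)} = 4 - \frac{47}{\left(-11 + u\right)^{2}}$
$20651 + U{\left(-55 \right)} = 20651 + \left(4 - \frac{47}{\left(-11 - 55\right)^{2}}\right) = 20651 + \left(4 - \frac{47}{4356}\right) = 20651 + \frac{17377}{4356} = \frac{89973133}{4356}$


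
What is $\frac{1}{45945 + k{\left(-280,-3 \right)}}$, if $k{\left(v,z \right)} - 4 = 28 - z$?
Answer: $\frac{1}{45980} \approx 2.1749 \cdot 10^{-5}$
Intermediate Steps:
$k{\left(v,z \right)} = 32 - z$ ($k{\left(v,z \right)} = 4 - \left(-28 + z\right) = 32 - z$)
$\frac{1}{45945 + k{\left(-280,-3 \right)}} = \frac{1}{45945 + \left(32 - -3\right)} = \frac{1}{45945 + \left(32 + 3\right)} = \frac{1}{45945 + 35} = \frac{1}{45980}$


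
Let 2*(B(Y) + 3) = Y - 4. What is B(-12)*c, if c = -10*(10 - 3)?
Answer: 770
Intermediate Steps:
B(Y) = -5 + Y/2 (B(Y) = -3 + (Y - 4)/2 = -3 + (-4 + Y)/2 = -3 + (-2 + Y/2) = -5 + Y/2)
c = -70 (c = -10*7 = -70)
B(-12)*c = (-5 + (1/2)*(-12))*(-70) = (-5 - 6)*(-70) = -11*(-70) = 770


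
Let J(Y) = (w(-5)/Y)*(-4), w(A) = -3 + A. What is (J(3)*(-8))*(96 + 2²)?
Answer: -25600/3 ≈ -8533.3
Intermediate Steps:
J(Y) = 32/Y (J(Y) = ((-3 - 5)/Y)*(-4) = -8/Y*(-4) = 32/Y)
(J(3)*(-8))*(96 + 2²) = ((32/3)*(-8))*(96 + 2²) = ((32*(⅓))*(-8))*(96 + 4) = ((32/3)*(-8))*100 = -256/3*100 = -25600/3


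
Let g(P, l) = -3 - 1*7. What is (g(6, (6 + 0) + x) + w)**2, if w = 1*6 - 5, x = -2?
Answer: 81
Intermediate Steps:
g(P, l) = -10 (g(P, l) = -3 - 7 = -10)
w = 1 (w = 6 - 5 = 1)
(g(6, (6 + 0) + x) + w)**2 = (-10 + 1)**2 = (-9)**2 = 81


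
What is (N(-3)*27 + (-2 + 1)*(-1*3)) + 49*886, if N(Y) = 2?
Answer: 43471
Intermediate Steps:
(N(-3)*27 + (-2 + 1)*(-1*3)) + 49*886 = (2*27 + (-2 + 1)*(-1*3)) + 49*886 = (54 - 1*(-3)) + 43414 = (54 + 3) + 43414 = 57 + 43414 = 43471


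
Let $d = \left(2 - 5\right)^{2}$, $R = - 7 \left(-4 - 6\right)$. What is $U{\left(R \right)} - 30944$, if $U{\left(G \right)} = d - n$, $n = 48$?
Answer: $-30983$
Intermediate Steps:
$R = 70$ ($R = \left(-7\right) \left(-10\right) = 70$)
$d = 9$ ($d = \left(-3\right)^{2} = 9$)
$U{\left(G \right)} = -39$ ($U{\left(G \right)} = 9 - 48 = -39$)
$U{\left(R \right)} - 30944 = -39 - 30944 = -30983$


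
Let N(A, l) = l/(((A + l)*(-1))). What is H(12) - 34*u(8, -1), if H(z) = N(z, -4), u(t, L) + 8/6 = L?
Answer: 479/6 ≈ 79.833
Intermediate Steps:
u(t, L) = -4/3 + L
N(A, l) = l/(-A - l)
H(z) = 4/(-4 + z) (H(z) = -1*(-4)/(z - 4) = -1*(-4)/(-4 + z) = 4/(-4 + z))
H(12) - 34*u(8, -1) = 4/(-4 + 12) - 34*(-4/3 - 1) = 4/8 - 34*(-7/3) = 4*(⅛) + 238/3 = ½ + 238/3 = 479/6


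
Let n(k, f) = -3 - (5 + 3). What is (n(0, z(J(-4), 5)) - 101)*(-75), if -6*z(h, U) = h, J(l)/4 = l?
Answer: 8400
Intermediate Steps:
J(l) = 4*l
z(h, U) = -h/6
n(k, f) = -11 (n(k, f) = -3 - 1*8 = -3 - 8 = -11)
(n(0, z(J(-4), 5)) - 101)*(-75) = (-11 - 101)*(-75) = -112*(-75) = 8400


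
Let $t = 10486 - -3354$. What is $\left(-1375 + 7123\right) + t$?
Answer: $19588$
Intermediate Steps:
$t = 13840$ ($t = 10486 + 3354 = 13840$)
$\left(-1375 + 7123\right) + t = \left(-1375 + 7123\right) + 13840 = 5748 + 13840 = 19588$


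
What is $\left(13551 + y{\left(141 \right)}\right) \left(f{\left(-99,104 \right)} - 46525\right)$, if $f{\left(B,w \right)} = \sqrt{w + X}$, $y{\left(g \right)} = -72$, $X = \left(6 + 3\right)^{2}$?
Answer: $-627110475 + 13479 \sqrt{185} \approx -6.2693 \cdot 10^{8}$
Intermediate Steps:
$X = 81$ ($X = 9^{2} = 81$)
$f{\left(B,w \right)} = \sqrt{81 + w}$ ($f{\left(B,w \right)} = \sqrt{w + 81} = \sqrt{81 + w}$)
$\left(13551 + y{\left(141 \right)}\right) \left(f{\left(-99,104 \right)} - 46525\right) = \left(13551 - 72\right) \left(\sqrt{81 + 104} - 46525\right) = 13479 \left(\sqrt{185} - 46525\right) = 13479 \left(-46525 + \sqrt{185}\right) = -627110475 + 13479 \sqrt{185}$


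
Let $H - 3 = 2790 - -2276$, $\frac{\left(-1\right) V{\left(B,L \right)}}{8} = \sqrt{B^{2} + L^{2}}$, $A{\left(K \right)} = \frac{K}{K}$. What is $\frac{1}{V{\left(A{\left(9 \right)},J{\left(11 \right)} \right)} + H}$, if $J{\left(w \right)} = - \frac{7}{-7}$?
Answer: $\frac{5069}{25694633} + \frac{8 \sqrt{2}}{25694633} \approx 0.00019772$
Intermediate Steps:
$J{\left(w \right)} = 1$ ($J{\left(w \right)} = \left(-7\right) \left(- \frac{1}{7}\right) = 1$)
$A{\left(K \right)} = 1$
$V{\left(B,L \right)} = - 8 \sqrt{B^{2} + L^{2}}$
$H = 5069$ ($H = 3 + \left(2790 - -2276\right) = 3 + \left(2790 + 2276\right) = 3 + 5066 = 5069$)
$\frac{1}{V{\left(A{\left(9 \right)},J{\left(11 \right)} \right)} + H} = \frac{1}{- 8 \sqrt{1^{2} + 1^{2}} + 5069} = \frac{1}{- 8 \sqrt{1 + 1} + 5069} = \frac{1}{- 8 \sqrt{2} + 5069} = \frac{1}{5069 - 8 \sqrt{2}}$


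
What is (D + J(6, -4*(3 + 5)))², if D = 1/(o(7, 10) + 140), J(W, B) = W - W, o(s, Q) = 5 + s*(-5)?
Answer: 1/12100 ≈ 8.2645e-5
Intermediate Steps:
o(s, Q) = 5 - 5*s
J(W, B) = 0
D = 1/110 (D = 1/((5 - 5*7) + 140) = 1/((5 - 35) + 140) = 1/(-30 + 140) = 1/110 ≈ 0.0090909)
(D + J(6, -4*(3 + 5)))² = (1/110 + 0)² = (1/110)² = 1/12100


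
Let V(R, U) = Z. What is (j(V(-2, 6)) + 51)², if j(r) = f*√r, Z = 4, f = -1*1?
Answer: 2401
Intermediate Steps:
f = -1
V(R, U) = 4
j(r) = -√r
(j(V(-2, 6)) + 51)² = (-√4 + 51)² = (-1*2 + 51)² = (-2 + 51)² = 49² = 2401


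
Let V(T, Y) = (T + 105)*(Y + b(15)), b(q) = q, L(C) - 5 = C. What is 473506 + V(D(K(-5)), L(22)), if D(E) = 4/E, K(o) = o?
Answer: 2389412/5 ≈ 4.7788e+5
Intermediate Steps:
L(C) = 5 + C
V(T, Y) = (15 + Y)*(105 + T) (V(T, Y) = (T + 105)*(Y + 15) = (105 + T)*(15 + Y) = (15 + Y)*(105 + T))
473506 + V(D(K(-5)), L(22)) = 473506 + (1575 + 15*(4/(-5)) + 105*(5 + 22) + (4/(-5))*(5 + 22)) = 473506 + (1575 + 15*(4*(-1/5)) + 105*27 + (4*(-1/5))*27) = 473506 + (1575 + 15*(-4/5) + 2835 - 4/5*27) = 473506 + (1575 - 12 + 2835 - 108/5) = 473506 + 21882/5 = 2389412/5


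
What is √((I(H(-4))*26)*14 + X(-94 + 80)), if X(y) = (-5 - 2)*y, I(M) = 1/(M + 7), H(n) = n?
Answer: √1974/3 ≈ 14.810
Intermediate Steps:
I(M) = 1/(7 + M)
X(y) = -7*y
√((I(H(-4))*26)*14 + X(-94 + 80)) = √((26/(7 - 4))*14 - 7*(-94 + 80)) = √((26/3)*14 - 7*(-14)) = √(((⅓)*26)*14 + 98) = √((26/3)*14 + 98) = √(364/3 + 98) = √(658/3) = √1974/3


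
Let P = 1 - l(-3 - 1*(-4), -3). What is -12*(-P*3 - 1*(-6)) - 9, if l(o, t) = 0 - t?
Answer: -153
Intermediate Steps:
l(o, t) = -t
P = -2 (P = 1 - (-1)*(-3) = 1 - 1*3 = 1 - 3 = -2)
-12*(-P*3 - 1*(-6)) - 9 = -12*(-1*(-2)*3 - 1*(-6)) - 9 = -12*(2*3 + 6) - 9 = -12*(6 + 6) - 9 = -12*12 - 9 = -144 - 9 = -153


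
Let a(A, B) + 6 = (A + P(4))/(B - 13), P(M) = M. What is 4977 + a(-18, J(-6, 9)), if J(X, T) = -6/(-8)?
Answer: 34805/7 ≈ 4972.1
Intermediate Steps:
J(X, T) = ¾ (J(X, T) = -6*(-⅛) = ¾)
a(A, B) = -6 + (4 + A)/(-13 + B) (a(A, B) = -6 + (A + 4)/(B - 13) = -6 + (4 + A)/(-13 + B))
4977 + a(-18, J(-6, 9)) = 4977 + (82 - 18 - 6*¾)/(-13 + ¾) = 4977 + (82 - 18 - 9/2)/(-49/4) = 4977 - 4/49*119/2 = 4977 - 34/7 = 34805/7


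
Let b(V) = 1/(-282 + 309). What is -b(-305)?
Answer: -1/27 ≈ -0.037037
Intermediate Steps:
b(V) = 1/27
-b(-305) = -1*1/27 = -1/27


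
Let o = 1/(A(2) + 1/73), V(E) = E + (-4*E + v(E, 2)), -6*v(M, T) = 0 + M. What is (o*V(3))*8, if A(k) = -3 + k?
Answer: 1387/18 ≈ 77.056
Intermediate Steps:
v(M, T) = -M/6 (v(M, T) = -(0 + M)/6 = -M/6)
V(E) = -19*E/6 (V(E) = E + (-4*E - E/6) = E - 25*E/6 = -19*E/6)
o = -73/72 (o = 1/((-3 + 2) + 1/73) = 1/(-1 + 1/73) = 1/(-72/73) = -73/72 ≈ -1.0139)
(o*V(3))*8 = -(-1387)*3/432*8 = -73/72*(-19/2)*8 = (1387/144)*8 = 1387/18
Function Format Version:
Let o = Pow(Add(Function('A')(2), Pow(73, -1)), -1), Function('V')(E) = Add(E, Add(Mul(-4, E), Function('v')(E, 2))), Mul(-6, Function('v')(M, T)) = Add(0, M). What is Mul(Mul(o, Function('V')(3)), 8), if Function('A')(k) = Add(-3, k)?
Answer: Rational(1387, 18) ≈ 77.056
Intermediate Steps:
Function('v')(M, T) = Mul(Rational(-1, 6), M) (Function('v')(M, T) = Mul(Rational(-1, 6), Add(0, M)) = Mul(Rational(-1, 6), M))
Function('V')(E) = Mul(Rational(-19, 6), E) (Function('V')(E) = Add(E, Add(Mul(-4, E), Mul(Rational(-1, 6), E))) = Add(E, Mul(Rational(-25, 6), E)) = Mul(Rational(-19, 6), E))
o = Rational(-73, 72) (o = Pow(Add(Add(-3, 2), Pow(73, -1)), -1) = Pow(Add(-1, Rational(1, 73)), -1) = Pow(Rational(-72, 73), -1) = Rational(-73, 72) ≈ -1.0139)
Mul(Mul(o, Function('V')(3)), 8) = Mul(Mul(Rational(-73, 72), Mul(Rational(-19, 6), 3)), 8) = Mul(Mul(Rational(-73, 72), Rational(-19, 2)), 8) = Mul(Rational(1387, 144), 8) = Rational(1387, 18)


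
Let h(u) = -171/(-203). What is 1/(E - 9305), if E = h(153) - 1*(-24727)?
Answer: 203/3130837 ≈ 6.4839e-5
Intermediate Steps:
h(u) = 171/203 (h(u) = -171*(-1/203) = 171/203)
E = 5019752/203 (E = 171/203 - 1*(-24727) = 171/203 + 24727 = 5019752/203 ≈ 24728.)
1/(E - 9305) = 1/(5019752/203 - 9305) = 1/(3130837/203) = 203/3130837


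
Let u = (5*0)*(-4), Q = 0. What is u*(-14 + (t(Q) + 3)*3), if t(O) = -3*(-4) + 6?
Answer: 0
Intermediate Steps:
t(O) = 18 (t(O) = 12 + 6 = 18)
u = 0 (u = 0*(-4) = 0)
u*(-14 + (t(Q) + 3)*3) = 0*(-14 + (18 + 3)*3) = 0*(-14 + 21*3) = 0*(-14 + 63) = 0*49 = 0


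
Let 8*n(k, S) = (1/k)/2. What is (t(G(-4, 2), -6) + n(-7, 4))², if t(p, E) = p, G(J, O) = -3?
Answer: 113569/12544 ≈ 9.0536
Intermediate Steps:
n(k, S) = 1/(16*k) (n(k, S) = ((1/k)/2)/8 = ((½)/k)/8 = (1/(2*k))/8 = 1/(16*k))
(t(G(-4, 2), -6) + n(-7, 4))² = (-3 + (1/16)/(-7))² = (-3 + (1/16)*(-⅐))² = (-3 - 1/112)² = (-337/112)² = 113569/12544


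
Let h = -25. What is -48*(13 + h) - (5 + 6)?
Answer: 565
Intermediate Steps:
-48*(13 + h) - (5 + 6) = -48*(13 - 25) - (5 + 6) = -48*(-12) - 1*11 = 576 - 11 = 565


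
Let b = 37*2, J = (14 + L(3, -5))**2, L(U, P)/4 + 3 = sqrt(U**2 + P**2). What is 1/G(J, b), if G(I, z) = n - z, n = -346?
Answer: -1/420 ≈ -0.0023810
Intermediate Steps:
L(U, P) = -12 + 4*sqrt(P**2 + U**2) (L(U, P) = -12 + 4*sqrt(U**2 + P**2) = -12 + 4*sqrt(P**2 + U**2))
J = (2 + 4*sqrt(34))**2 (J = (14 + (-12 + 4*sqrt((-5)**2 + 3**2)))**2 = (14 + (-12 + 4*sqrt(25 + 9)))**2 = (14 + (-12 + 4*sqrt(34)))**2 = (2 + 4*sqrt(34))**2 ≈ 641.29)
b = 74
G(I, z) = -346 - z
1/G(J, b) = 1/(-346 - 1*74) = 1/(-346 - 74) = 1/(-420) = -1/420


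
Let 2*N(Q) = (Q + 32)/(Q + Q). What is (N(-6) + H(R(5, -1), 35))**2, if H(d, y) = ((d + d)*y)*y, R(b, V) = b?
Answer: 21605178169/144 ≈ 1.5004e+8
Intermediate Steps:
H(d, y) = 2*d*y**2 (H(d, y) = ((2*d)*y)*y = (2*d*y)*y = 2*d*y**2)
N(Q) = (32 + Q)/(4*Q) (N(Q) = ((Q + 32)/(Q + Q))/2 = ((32 + Q)/((2*Q)))/2 = ((32 + Q)*(1/(2*Q)))/2 = ((32 + Q)/(2*Q))/2 = (32 + Q)/(4*Q))
(N(-6) + H(R(5, -1), 35))**2 = ((1/4)*(32 - 6)/(-6) + 2*5*35**2)**2 = ((1/4)*(-1/6)*26 + 2*5*1225)**2 = (-13/12 + 12250)**2 = (146987/12)**2 = 21605178169/144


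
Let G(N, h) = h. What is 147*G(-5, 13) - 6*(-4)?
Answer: 1935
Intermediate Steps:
147*G(-5, 13) - 6*(-4) = 147*13 - 6*(-4) = 1911 + 24 = 1935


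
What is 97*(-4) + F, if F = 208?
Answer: -180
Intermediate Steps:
97*(-4) + F = 97*(-4) + 208 = -388 + 208 = -180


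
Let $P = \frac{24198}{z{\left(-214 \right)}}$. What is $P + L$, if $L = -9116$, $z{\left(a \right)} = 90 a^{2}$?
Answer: $- \frac{6262141007}{686940} \approx -9116.0$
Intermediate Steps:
$P = \frac{4033}{686940}$ ($P = \frac{24198}{90 \left(-214\right)^{2}} = \frac{24198}{90 \cdot 45796} = \frac{24198}{4121640} = 24198 \cdot \frac{1}{4121640} = \frac{4033}{686940} \approx 0.005871$)
$P + L = \frac{4033}{686940} - 9116 = - \frac{6262141007}{686940}$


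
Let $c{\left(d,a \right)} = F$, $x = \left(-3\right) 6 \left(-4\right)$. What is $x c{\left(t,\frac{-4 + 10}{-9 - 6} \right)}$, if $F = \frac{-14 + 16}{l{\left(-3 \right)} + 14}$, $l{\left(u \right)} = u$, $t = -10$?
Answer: $\frac{144}{11} \approx 13.091$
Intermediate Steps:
$x = 72$ ($x = \left(-18\right) \left(-4\right) = 72$)
$F = \frac{2}{11}$ ($F = \frac{-14 + 16}{-3 + 14} = \frac{2}{11} \approx 0.18182$)
$c{\left(d,a \right)} = \frac{2}{11}$
$x c{\left(t,\frac{-4 + 10}{-9 - 6} \right)} = 72 \cdot \frac{2}{11} = \frac{144}{11}$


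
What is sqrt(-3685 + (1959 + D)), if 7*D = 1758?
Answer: 2*I*sqrt(18067)/7 ≈ 38.404*I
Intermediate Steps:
D = 1758/7 (D = (1/7)*1758 = 1758/7 ≈ 251.14)
sqrt(-3685 + (1959 + D)) = sqrt(-3685 + (1959 + 1758/7)) = sqrt(-3685 + 15471/7) = sqrt(-10324/7) = 2*I*sqrt(18067)/7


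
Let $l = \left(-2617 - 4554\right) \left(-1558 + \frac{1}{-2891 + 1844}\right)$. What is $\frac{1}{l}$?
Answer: $\frac{1047}{11697528817} \approx 8.9506 \cdot 10^{-8}$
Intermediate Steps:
$l = \frac{11697528817}{1047}$ ($l = \left(-2617 - 4554\right) \left(-1558 + \frac{1}{-1047}\right) = - 7171 \left(-1558 - \frac{1}{1047}\right) = \left(-7171\right) \left(- \frac{1631227}{1047}\right) = \frac{11697528817}{1047} \approx 1.1172 \cdot 10^{7}$)
$\frac{1}{l} = \frac{1}{\frac{11697528817}{1047}} = \frac{1047}{11697528817}$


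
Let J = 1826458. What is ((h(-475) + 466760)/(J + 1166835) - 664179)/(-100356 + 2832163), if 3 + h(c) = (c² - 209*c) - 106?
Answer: -1988081559896/8177098770451 ≈ -0.24313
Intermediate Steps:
h(c) = -109 + c² - 209*c (h(c) = -3 + ((c² - 209*c) - 106) = -3 + (-106 + c² - 209*c) = -109 + c² - 209*c)
((h(-475) + 466760)/(J + 1166835) - 664179)/(-100356 + 2832163) = (((-109 + (-475)² - 209*(-475)) + 466760)/(1826458 + 1166835) - 664179)/(-100356 + 2832163) = (((-109 + 225625 + 99275) + 466760)/2993293 - 664179)/2731807 = ((324791 + 466760)*(1/2993293) - 664179)*(1/2731807) = (791551*(1/2993293) - 664179)*(1/2731807) = (791551/2993293 - 664179)*(1/2731807) = -1988081559896/2993293*1/2731807 = -1988081559896/8177098770451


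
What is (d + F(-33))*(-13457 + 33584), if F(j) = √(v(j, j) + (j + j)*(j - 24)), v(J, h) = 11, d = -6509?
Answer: -131006643 + 140889*√77 ≈ -1.2977e+8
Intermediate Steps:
F(j) = √(11 + 2*j*(-24 + j)) (F(j) = √(11 + (j + j)*(j - 24)) = √(11 + (2*j)*(-24 + j)) = √(11 + 2*j*(-24 + j)))
(d + F(-33))*(-13457 + 33584) = (-6509 + √(11 - 48*(-33) + 2*(-33)²))*(-13457 + 33584) = (-6509 + √(11 + 1584 + 2*1089))*20127 = (-6509 + √(11 + 1584 + 2178))*20127 = (-6509 + √3773)*20127 = (-6509 + 7*√77)*20127 = -131006643 + 140889*√77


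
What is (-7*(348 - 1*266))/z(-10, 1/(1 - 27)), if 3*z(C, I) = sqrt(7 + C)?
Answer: 574*I*sqrt(3) ≈ 994.2*I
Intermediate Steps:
z(C, I) = sqrt(7 + C)/3
(-7*(348 - 1*266))/z(-10, 1/(1 - 27)) = (-7*(348 - 1*266))/((sqrt(7 - 10)/3)) = (-7*(348 - 266))/((sqrt(-3)/3)) = (-7*82)/(((I*sqrt(3))/3)) = -574*(-I*sqrt(3)) = -(-574)*I*sqrt(3) = 574*I*sqrt(3)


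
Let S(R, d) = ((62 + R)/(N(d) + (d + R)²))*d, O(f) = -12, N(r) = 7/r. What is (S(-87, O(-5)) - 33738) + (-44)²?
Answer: -748014122/23521 ≈ -31802.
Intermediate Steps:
S(R, d) = d*(62 + R)/((R + d)² + 7/d) (S(R, d) = ((62 + R)/(7/d + (d + R)²))*d = ((62 + R)/(7/d + (R + d)²))*d = ((62 + R)/((R + d)² + 7/d))*d = d*(62 + R)/((R + d)² + 7/d))
(S(-87, O(-5)) - 33738) + (-44)² = ((-12)²*(62 - 87)/(7 - 12*(-87 - 12)²) - 33738) + (-44)² = (144*(-25)/(7 - 12*(-99)²) - 33738) + 1936 = (144*(-25)/(7 - 12*9801) - 33738) + 1936 = (144*(-25)/(7 - 117612) - 33738) + 1936 = (144*(-25)/(-117605) - 33738) + 1936 = (144*(-1/117605)*(-25) - 33738) + 1936 = (720/23521 - 33738) + 1936 = -793550778/23521 + 1936 = -748014122/23521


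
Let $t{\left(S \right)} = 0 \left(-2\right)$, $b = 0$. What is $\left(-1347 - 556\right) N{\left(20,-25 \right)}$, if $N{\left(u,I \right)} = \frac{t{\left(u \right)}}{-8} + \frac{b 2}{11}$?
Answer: $0$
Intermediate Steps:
$t{\left(S \right)} = 0$
$N{\left(u,I \right)} = 0$ ($N{\left(u,I \right)} = \frac{0}{-8} + \frac{0 \cdot 2}{11} = 0 \left(- \frac{1}{8}\right) + 0 \cdot \frac{1}{11} = 0 + 0 = 0$)
$\left(-1347 - 556\right) N{\left(20,-25 \right)} = \left(-1347 - 556\right) 0 = \left(-1903\right) 0 = 0$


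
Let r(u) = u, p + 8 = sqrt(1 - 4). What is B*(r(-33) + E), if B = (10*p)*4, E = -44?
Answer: 24640 - 3080*I*sqrt(3) ≈ 24640.0 - 5334.7*I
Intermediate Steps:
p = -8 + I*sqrt(3) (p = -8 + sqrt(1 - 4) = -8 + sqrt(-3) = -8 + I*sqrt(3) ≈ -8.0 + 1.732*I)
B = -320 + 40*I*sqrt(3) (B = (10*(-8 + I*sqrt(3)))*4 = (-80 + 10*I*sqrt(3))*4 = -320 + 40*I*sqrt(3) ≈ -320.0 + 69.282*I)
B*(r(-33) + E) = (-320 + 40*I*sqrt(3))*(-33 - 44) = (-320 + 40*I*sqrt(3))*(-77) = 24640 - 3080*I*sqrt(3)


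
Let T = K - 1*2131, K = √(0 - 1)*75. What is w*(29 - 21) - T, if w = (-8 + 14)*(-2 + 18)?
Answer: 2899 - 75*I ≈ 2899.0 - 75.0*I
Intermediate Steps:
w = 96 (w = 6*16 = 96)
K = 75*I (K = √(-1)*75 = I*75 = 75*I ≈ 75.0*I)
T = -2131 + 75*I (T = 75*I - 1*2131 = 75*I - 2131 = -2131 + 75*I ≈ -2131.0 + 75.0*I)
w*(29 - 21) - T = 96*(29 - 21) - (-2131 + 75*I) = 96*8 + (2131 - 75*I) = 768 + (2131 - 75*I) = 2899 - 75*I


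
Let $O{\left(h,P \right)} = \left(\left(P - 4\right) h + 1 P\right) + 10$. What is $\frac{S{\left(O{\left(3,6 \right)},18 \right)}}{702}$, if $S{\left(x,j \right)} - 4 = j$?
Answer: $\frac{11}{351} \approx 0.031339$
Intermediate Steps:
$O{\left(h,P \right)} = 10 + P + h \left(-4 + P\right)$ ($O{\left(h,P \right)} = \left(\left(P - 4\right) h + P\right) + 10 = \left(\left(-4 + P\right) h + P\right) + 10 = \left(h \left(-4 + P\right) + P\right) + 10 = \left(P + h \left(-4 + P\right)\right) + 10 = 10 + P + h \left(-4 + P\right)$)
$S{\left(x,j \right)} = 4 + j$
$\frac{S{\left(O{\left(3,6 \right)},18 \right)}}{702} = \frac{4 + 18}{702} = 22 \cdot \frac{1}{702} = \frac{11}{351}$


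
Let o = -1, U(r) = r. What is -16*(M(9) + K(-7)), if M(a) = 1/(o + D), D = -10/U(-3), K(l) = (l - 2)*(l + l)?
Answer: -14160/7 ≈ -2022.9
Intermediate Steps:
K(l) = 2*l*(-2 + l) (K(l) = (-2 + l)*(2*l) = 2*l*(-2 + l))
D = 10/3 (D = -10/(-3) = -10*(-⅓) = 10/3 ≈ 3.3333)
M(a) = 3/7 (M(a) = 1/(-1 + 10/3) = 1/(7/3) = 3/7)
-16*(M(9) + K(-7)) = -16*(3/7 + 2*(-7)*(-2 - 7)) = -16*(3/7 + 2*(-7)*(-9)) = -16*(3/7 + 126) = -16*885/7 = -14160/7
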